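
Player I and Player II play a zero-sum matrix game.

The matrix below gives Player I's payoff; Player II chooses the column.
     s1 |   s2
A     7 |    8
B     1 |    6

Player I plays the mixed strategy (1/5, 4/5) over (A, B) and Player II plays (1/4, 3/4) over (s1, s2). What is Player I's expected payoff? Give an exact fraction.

Against (1/4, 3/4), each row's expected payoff is A: 31/4; B: 19/4.
Taking the (1/5, 4/5)-weighted average: (1/5)·(31/4) + (4/5)·(19/4) = 107/20.

107/20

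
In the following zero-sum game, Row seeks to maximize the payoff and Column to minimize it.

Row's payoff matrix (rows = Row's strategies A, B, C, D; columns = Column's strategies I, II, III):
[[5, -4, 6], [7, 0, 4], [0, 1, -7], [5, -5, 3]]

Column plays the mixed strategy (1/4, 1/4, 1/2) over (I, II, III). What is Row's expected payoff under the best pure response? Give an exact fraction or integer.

A: (5)·(1/4) + (-4)·(1/4) + (6)·(1/2) = 13/4.
B: (7)·(1/4) + (0)·(1/4) + (4)·(1/2) = 15/4.
C: (0)·(1/4) + (1)·(1/4) + (-7)·(1/2) = -13/4.
D: (5)·(1/4) + (-5)·(1/4) + (3)·(1/2) = 3/2.
The best pure response is B with expected payoff 15/4.

15/4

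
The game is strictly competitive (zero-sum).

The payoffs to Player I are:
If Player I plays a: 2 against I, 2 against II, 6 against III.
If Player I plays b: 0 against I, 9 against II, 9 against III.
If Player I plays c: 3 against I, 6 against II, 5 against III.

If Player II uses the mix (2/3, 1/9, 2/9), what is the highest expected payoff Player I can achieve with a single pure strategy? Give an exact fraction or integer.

a: (2)·(2/3) + (2)·(1/9) + (6)·(2/9) = 26/9.
b: (0)·(2/3) + (9)·(1/9) + (9)·(2/9) = 3.
c: (3)·(2/3) + (6)·(1/9) + (5)·(2/9) = 34/9.
The best pure response is c with expected payoff 34/9.

34/9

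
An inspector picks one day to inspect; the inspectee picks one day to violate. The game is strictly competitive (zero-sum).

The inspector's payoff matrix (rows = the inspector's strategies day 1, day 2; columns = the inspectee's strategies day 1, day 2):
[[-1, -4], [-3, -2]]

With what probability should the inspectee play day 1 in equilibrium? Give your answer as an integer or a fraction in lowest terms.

Row minima are -4 and -3, so the inspector's maximin is -3; column maxima are -1 and -2, so the inspectee's minimax is -2. These differ, so the equilibrium is in mixed strategies.
Let the inspectee play day 1 with probability q. The inspector is indifferent when −q − 4(1−q) = −3q − 2(1−q), giving q = 1/2.

1/2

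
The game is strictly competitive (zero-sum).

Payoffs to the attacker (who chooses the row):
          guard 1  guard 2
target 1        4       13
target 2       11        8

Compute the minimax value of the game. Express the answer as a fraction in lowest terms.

Row minima are 4 and 8, so the attacker's maximin is 8; column maxima are 11 and 13, so the defender's minimax is 11. These differ, so the equilibrium is in mixed strategies.
Let the attacker play target 1 with probability p. The defender is indifferent when 4p + 11(1−p) = 13p + 8(1−p), giving p = 1/4.
Let the defender play guard 1 with probability q. The attacker is indifferent when 4q + 13(1−q) = 11q + 8(1−q), giving q = 5/12.
The value is 4·(5/12) + (13)·(7/12) = 37/4.

37/4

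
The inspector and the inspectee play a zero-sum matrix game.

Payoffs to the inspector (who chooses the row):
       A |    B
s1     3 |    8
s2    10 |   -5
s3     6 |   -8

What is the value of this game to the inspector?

19/4

Row s3 is strictly dominated by row s2, so the inspector never plays it.
The remaining 2×2 game on (s1, s2) × (A, B) has no saddle point. Let the inspector play s1 with probability p; indifference gives 3p + 10(1−p) = 8p − 5(1−p), so p = 3/4.
Similarly the inspectee's optimal q on A is 13/20, and the value is 3·(13/20) + (8)·(7/20) = 19/4.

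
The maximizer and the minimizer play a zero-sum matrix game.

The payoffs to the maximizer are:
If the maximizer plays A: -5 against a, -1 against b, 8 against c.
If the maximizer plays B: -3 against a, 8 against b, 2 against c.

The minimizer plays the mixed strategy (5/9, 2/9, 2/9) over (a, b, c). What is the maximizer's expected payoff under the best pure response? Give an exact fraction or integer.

A: (-5)·(5/9) + (-1)·(2/9) + (8)·(2/9) = -11/9.
B: (-3)·(5/9) + (8)·(2/9) + (2)·(2/9) = 5/9.
The best pure response is B with expected payoff 5/9.

5/9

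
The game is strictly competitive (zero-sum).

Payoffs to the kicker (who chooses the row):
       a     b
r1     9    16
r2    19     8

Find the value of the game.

116/9

Row minima are 9 and 8, so the kicker's maximin is 9; column maxima are 19 and 16, so the goalkeeper's minimax is 16. These differ, so the equilibrium is in mixed strategies.
Let the kicker play r1 with probability p. The goalkeeper is indifferent when 9p + 19(1−p) = 16p + 8(1−p), giving p = 11/18.
Let the goalkeeper play a with probability q. The kicker is indifferent when 9q + 16(1−q) = 19q + 8(1−q), giving q = 4/9.
The value is 9·(4/9) + (16)·(5/9) = 116/9.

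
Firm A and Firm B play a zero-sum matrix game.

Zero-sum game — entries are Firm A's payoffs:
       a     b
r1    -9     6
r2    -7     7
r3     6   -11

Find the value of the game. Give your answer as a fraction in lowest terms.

-35/31

Row r1 is strictly dominated by row r2, so Firm A never plays it.
The remaining 2×2 game on (r2, r3) × (a, b) has no saddle point. Let Firm A play r2 with probability p; indifference gives −7p + 6(1−p) = 7p − 11(1−p), so p = 17/31.
Similarly Firm B's optimal q on a is 18/31, and the value is -7·(18/31) + (7)·(13/31) = -35/31.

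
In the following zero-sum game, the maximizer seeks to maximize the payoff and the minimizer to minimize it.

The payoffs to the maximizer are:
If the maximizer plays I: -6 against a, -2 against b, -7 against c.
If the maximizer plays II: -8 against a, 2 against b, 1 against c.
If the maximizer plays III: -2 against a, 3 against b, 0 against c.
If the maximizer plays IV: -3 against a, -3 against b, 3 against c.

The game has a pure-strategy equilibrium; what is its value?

Row minima: -7, -8, -2, -3 → the maximizer's maximin is -2.
Column maxima: -2, 3, 3 → the minimizer's minimax is -2.
They coincide at (III, a), so the value is -2.

-2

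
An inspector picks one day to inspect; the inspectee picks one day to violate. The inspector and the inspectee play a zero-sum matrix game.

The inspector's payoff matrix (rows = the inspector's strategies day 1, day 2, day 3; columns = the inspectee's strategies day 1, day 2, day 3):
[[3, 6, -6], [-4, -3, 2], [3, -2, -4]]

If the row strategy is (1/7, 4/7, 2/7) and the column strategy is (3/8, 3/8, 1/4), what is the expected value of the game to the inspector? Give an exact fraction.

Against (3/8, 3/8, 1/4), each row's expected payoff is day 1: 15/8; day 2: -17/8; day 3: -5/8.
Taking the (1/7, 4/7, 2/7)-weighted average: (1/7)·(15/8) + (4/7)·(-17/8) + (2/7)·(-5/8) = -9/8.

-9/8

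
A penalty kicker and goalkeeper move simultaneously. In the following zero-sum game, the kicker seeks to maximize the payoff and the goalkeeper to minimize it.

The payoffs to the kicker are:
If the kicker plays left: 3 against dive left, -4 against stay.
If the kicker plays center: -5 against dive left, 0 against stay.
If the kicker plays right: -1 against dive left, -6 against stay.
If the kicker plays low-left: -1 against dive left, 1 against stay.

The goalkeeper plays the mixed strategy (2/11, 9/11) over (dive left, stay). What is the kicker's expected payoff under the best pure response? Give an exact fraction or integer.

left: (3)·(2/11) + (-4)·(9/11) = -30/11.
center: (-5)·(2/11) + (0)·(9/11) = -10/11.
right: (-1)·(2/11) + (-6)·(9/11) = -56/11.
low-left: (-1)·(2/11) + (1)·(9/11) = 7/11.
The best pure response is low-left with expected payoff 7/11.

7/11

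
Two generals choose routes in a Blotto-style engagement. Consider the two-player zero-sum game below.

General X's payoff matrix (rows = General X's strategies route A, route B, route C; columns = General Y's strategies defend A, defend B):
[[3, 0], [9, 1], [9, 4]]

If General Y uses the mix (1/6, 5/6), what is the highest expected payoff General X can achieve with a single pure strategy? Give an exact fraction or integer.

29/6

route A: (3)·(1/6) + (0)·(5/6) = 1/2.
route B: (9)·(1/6) + (1)·(5/6) = 7/3.
route C: (9)·(1/6) + (4)·(5/6) = 29/6.
The best pure response is route C with expected payoff 29/6.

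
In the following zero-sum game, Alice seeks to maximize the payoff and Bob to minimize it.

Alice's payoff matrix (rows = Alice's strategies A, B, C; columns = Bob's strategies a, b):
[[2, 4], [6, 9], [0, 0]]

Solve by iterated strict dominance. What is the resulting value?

Row A is strictly dominated by row B (6>2, 9>4); eliminate A.
Row C is strictly dominated by row B (6>0, 9>0); eliminate C.
Column b is strictly dominated by a for Bob (6<9); eliminate b.
Only (B, a) remains, with payoff 6.

6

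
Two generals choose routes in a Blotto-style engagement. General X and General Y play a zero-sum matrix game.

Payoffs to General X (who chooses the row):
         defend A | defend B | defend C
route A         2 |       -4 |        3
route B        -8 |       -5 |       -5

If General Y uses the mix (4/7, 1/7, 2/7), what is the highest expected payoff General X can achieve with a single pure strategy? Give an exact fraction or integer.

route A: (2)·(4/7) + (-4)·(1/7) + (3)·(2/7) = 10/7.
route B: (-8)·(4/7) + (-5)·(1/7) + (-5)·(2/7) = -47/7.
The best pure response is route A with expected payoff 10/7.

10/7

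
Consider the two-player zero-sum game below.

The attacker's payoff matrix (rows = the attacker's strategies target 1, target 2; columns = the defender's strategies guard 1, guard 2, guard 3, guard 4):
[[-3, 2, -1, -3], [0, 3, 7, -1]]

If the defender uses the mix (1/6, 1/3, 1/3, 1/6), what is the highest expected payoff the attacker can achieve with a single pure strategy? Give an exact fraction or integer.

target 1: (-3)·(1/6) + (2)·(1/3) + (-1)·(1/3) + (-3)·(1/6) = -2/3.
target 2: (0)·(1/6) + (3)·(1/3) + (7)·(1/3) + (-1)·(1/6) = 19/6.
The best pure response is target 2 with expected payoff 19/6.

19/6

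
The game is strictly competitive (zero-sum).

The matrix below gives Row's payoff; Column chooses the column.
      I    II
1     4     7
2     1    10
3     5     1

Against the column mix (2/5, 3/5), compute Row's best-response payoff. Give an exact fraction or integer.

32/5

1: (4)·(2/5) + (7)·(3/5) = 29/5.
2: (1)·(2/5) + (10)·(3/5) = 32/5.
3: (5)·(2/5) + (1)·(3/5) = 13/5.
The best pure response is 2 with expected payoff 32/5.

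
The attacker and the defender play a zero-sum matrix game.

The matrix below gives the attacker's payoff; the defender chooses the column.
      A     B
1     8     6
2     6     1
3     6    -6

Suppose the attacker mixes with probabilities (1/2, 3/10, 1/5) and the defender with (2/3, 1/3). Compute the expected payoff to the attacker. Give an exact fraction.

161/30

Against (2/3, 1/3), each row's expected payoff is 1: 22/3; 2: 13/3; 3: 2.
Taking the (1/2, 3/10, 1/5)-weighted average: (1/2)·(22/3) + (3/10)·(13/3) + (1/5)·(2) = 161/30.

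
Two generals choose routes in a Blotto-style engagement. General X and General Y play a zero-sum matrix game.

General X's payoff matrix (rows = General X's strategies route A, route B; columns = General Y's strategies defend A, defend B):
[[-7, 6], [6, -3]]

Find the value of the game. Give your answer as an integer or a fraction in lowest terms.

15/22

Row minima are -7 and -3, so General X's maximin is -3; column maxima are 6 and 6, so General Y's minimax is 6. These differ, so the equilibrium is in mixed strategies.
Let General X play route A with probability p. General Y is indifferent when −7p + 6(1−p) = 6p − 3(1−p), giving p = 9/22.
Let General Y play defend A with probability q. General X is indifferent when −7q + 6(1−q) = 6q − 3(1−q), giving q = 9/22.
The value is -7·(9/22) + (6)·(13/22) = 15/22.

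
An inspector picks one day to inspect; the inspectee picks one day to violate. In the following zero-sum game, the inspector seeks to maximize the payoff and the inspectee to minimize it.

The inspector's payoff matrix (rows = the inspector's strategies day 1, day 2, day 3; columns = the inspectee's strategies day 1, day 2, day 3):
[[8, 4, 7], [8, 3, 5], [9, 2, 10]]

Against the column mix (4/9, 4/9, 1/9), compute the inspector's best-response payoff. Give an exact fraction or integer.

55/9

day 1: (8)·(4/9) + (4)·(4/9) + (7)·(1/9) = 55/9.
day 2: (8)·(4/9) + (3)·(4/9) + (5)·(1/9) = 49/9.
day 3: (9)·(4/9) + (2)·(4/9) + (10)·(1/9) = 6.
The best pure response is day 1 with expected payoff 55/9.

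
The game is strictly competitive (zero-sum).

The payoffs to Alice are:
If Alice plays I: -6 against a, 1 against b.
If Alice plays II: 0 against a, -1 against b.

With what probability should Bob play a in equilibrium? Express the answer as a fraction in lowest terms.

1/4

Row minima are -6 and -1, so Alice's maximin is -1; column maxima are 0 and 1, so Bob's minimax is 0. These differ, so the equilibrium is in mixed strategies.
Let Bob play a with probability q. Alice is indifferent when −6q + (1−q) = −(1−q), giving q = 1/4.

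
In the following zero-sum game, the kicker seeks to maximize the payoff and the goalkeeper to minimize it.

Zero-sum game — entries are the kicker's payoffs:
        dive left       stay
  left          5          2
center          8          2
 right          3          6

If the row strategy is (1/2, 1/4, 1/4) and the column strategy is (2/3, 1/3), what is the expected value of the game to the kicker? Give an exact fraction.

9/2

Against (2/3, 1/3), each row's expected payoff is left: 4; center: 6; right: 4.
Taking the (1/2, 1/4, 1/4)-weighted average: (1/2)·(4) + (1/4)·(6) + (1/4)·(4) = 9/2.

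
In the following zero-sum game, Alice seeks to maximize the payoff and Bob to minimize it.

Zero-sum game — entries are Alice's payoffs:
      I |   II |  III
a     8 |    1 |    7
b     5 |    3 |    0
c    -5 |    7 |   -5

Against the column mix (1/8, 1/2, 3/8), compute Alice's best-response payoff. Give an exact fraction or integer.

33/8

a: (8)·(1/8) + (1)·(1/2) + (7)·(3/8) = 33/8.
b: (5)·(1/8) + (3)·(1/2) + (0)·(3/8) = 17/8.
c: (-5)·(1/8) + (7)·(1/2) + (-5)·(3/8) = 1.
The best pure response is a with expected payoff 33/8.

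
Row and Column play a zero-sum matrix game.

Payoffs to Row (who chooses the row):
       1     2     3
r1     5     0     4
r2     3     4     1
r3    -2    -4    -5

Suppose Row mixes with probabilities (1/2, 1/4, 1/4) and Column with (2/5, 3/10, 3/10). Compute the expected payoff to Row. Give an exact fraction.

Against (2/5, 3/10, 3/10), each row's expected payoff is r1: 16/5; r2: 27/10; r3: -7/2.
Taking the (1/2, 1/4, 1/4)-weighted average: (1/2)·(16/5) + (1/4)·(27/10) + (1/4)·(-7/2) = 7/5.

7/5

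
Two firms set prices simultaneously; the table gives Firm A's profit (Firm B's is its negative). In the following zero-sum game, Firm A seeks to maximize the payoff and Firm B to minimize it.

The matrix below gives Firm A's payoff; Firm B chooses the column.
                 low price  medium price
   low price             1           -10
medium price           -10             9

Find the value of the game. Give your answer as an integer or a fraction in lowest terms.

Row minima are -10 and -10, so Firm A's maximin is -10; column maxima are 1 and 9, so Firm B's minimax is 1. These differ, so the equilibrium is in mixed strategies.
Let Firm A play low price with probability p. Firm B is indifferent when p − 10(1−p) = −10p + 9(1−p), giving p = 19/30.
Let Firm B play low price with probability q. Firm A is indifferent when q − 10(1−q) = −10q + 9(1−q), giving q = 19/30.
The value is 1·(19/30) + (-10)·(11/30) = -91/30.

-91/30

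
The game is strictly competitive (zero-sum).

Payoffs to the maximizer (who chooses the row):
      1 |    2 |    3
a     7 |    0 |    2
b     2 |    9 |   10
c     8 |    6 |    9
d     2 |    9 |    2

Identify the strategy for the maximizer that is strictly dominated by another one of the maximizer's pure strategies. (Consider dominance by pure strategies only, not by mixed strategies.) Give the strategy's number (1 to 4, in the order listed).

Compare a with c: 8 > 7, 6 > 0, 9 > 2.
So c strictly dominates a for the maximizer; a is strictly dominated.

1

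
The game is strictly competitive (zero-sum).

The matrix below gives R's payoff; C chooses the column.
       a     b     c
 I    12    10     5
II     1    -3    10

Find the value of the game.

115/18

Column a is strictly dominated by b for C (it gives R more in every row).
The remaining 2×2 game on (I, II) × (b, c) has no saddle point. Let R play I with probability p; indifference gives 10p − 3(1−p) = 5p + 10(1−p), so p = 13/18.
Similarly C's optimal q on b is 5/18, and the value is 10·(5/18) + (5)·(13/18) = 115/18.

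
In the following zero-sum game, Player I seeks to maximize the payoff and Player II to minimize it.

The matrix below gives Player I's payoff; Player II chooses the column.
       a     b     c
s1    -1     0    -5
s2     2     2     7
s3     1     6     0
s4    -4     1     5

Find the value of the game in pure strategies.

2

Row minima: -5, 2, 0, -4 → Player I's maximin is 2.
Column maxima: 2, 6, 7 → Player II's minimax is 2.
They coincide at (s2, a), so the value is 2.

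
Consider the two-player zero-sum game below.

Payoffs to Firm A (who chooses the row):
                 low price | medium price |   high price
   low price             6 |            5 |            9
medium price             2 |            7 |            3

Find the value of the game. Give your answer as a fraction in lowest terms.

16/3

Column high price is strictly dominated by low price for Firm B (it gives Firm A more in every row).
The remaining 2×2 game on (low price, medium price) × (low price, medium price) has no saddle point. Let Firm A play low price with probability p; indifference gives 6p + 2(1−p) = 5p + 7(1−p), so p = 5/6.
Similarly Firm B's optimal q on low price is 1/3, and the value is 6·(1/3) + (5)·(2/3) = 16/3.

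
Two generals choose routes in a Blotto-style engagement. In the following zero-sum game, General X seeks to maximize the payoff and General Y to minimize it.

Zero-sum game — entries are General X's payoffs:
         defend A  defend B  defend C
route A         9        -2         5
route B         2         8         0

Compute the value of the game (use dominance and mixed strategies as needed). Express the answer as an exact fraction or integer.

8/3

Column defend A is strictly dominated by defend C for General Y (it gives General X more in every row).
The remaining 2×2 game on (route A, route B) × (defend B, defend C) has no saddle point. Let General X play route A with probability p; indifference gives −2p + 8(1−p) = 5p, so p = 8/15.
Similarly General Y's optimal q on defend B is 1/3, and the value is -2·(1/3) + (5)·(2/3) = 8/3.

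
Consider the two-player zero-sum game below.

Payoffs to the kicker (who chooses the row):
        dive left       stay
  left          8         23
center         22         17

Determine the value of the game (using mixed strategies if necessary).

Row minima are 8 and 17, so the kicker's maximin is 17; column maxima are 22 and 23, so the goalkeeper's minimax is 22. These differ, so the equilibrium is in mixed strategies.
Let the kicker play left with probability p. The goalkeeper is indifferent when 8p + 22(1−p) = 23p + 17(1−p), giving p = 1/4.
Let the goalkeeper play dive left with probability q. The kicker is indifferent when 8q + 23(1−q) = 22q + 17(1−q), giving q = 3/10.
The value is 8·(3/10) + (23)·(7/10) = 37/2.

37/2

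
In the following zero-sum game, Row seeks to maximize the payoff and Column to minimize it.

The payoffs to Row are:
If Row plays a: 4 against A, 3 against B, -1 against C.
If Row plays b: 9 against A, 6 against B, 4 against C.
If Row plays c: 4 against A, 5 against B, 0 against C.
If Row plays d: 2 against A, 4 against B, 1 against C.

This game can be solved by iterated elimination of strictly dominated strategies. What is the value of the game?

Row c is strictly dominated by row b (9>4, 6>5, 4>0); eliminate c.
Column A is strictly dominated by C for Column (-1<4, 4<9, 1<2); eliminate A.
Column B is strictly dominated by C for Column (-1<3, 4<6, 1<4); eliminate B.
Row d is strictly dominated by row b (4>1); eliminate d.
Row a is strictly dominated by row b (4>-1); eliminate a.
Only (b, C) remains, with payoff 4.

4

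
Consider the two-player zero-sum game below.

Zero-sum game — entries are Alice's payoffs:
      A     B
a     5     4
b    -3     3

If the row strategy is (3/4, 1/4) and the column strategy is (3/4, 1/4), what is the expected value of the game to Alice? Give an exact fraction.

51/16

Against (3/4, 1/4), each row's expected payoff is a: 19/4; b: -3/2.
Taking the (3/4, 1/4)-weighted average: (3/4)·(19/4) + (1/4)·(-3/2) = 51/16.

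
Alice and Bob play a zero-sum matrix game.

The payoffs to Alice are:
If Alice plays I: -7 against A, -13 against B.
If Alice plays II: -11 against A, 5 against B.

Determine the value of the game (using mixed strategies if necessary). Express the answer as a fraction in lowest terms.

-89/11

Row minima are -13 and -11, so Alice's maximin is -11; column maxima are -7 and 5, so Bob's minimax is -7. These differ, so the equilibrium is in mixed strategies.
Let Alice play I with probability p. Bob is indifferent when −7p − 11(1−p) = −13p + 5(1−p), giving p = 8/11.
Let Bob play A with probability q. Alice is indifferent when −7q − 13(1−q) = −11q + 5(1−q), giving q = 9/11.
The value is -7·(9/11) + (-13)·(2/11) = -89/11.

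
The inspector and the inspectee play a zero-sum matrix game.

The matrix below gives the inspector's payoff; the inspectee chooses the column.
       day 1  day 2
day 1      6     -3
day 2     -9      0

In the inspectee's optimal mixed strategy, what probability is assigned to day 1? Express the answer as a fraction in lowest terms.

Row minima are -3 and -9, so the inspector's maximin is -3; column maxima are 6 and 0, so the inspectee's minimax is 0. These differ, so the equilibrium is in mixed strategies.
Let the inspectee play day 1 with probability q. The inspector is indifferent when 6q − 3(1−q) = −9q, giving q = 1/6.

1/6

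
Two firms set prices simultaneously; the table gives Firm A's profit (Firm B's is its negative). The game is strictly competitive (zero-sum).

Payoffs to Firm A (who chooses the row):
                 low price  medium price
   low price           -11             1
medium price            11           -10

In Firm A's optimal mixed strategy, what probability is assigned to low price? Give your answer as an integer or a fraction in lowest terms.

Row minima are -11 and -10, so Firm A's maximin is -10; column maxima are 11 and 1, so Firm B's minimax is 1. These differ, so the equilibrium is in mixed strategies.
Let Firm A play low price with probability p. Firm B is indifferent when −11p + 11(1−p) = p − 10(1−p), giving p = 7/11.

7/11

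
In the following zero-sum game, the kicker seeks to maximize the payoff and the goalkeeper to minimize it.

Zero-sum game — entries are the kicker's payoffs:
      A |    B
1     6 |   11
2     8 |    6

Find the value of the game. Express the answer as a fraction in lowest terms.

Row minima are 6 and 6, so the kicker's maximin is 6; column maxima are 8 and 11, so the goalkeeper's minimax is 8. These differ, so the equilibrium is in mixed strategies.
Let the kicker play 1 with probability p. The goalkeeper is indifferent when 6p + 8(1−p) = 11p + 6(1−p), giving p = 2/7.
Let the goalkeeper play A with probability q. The kicker is indifferent when 6q + 11(1−q) = 8q + 6(1−q), giving q = 5/7.
The value is 6·(5/7) + (11)·(2/7) = 52/7.

52/7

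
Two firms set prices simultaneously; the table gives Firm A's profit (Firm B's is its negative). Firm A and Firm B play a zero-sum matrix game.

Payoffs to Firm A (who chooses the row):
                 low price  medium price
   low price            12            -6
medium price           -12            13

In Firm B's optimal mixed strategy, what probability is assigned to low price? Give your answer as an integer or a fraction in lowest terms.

Row minima are -6 and -12, so Firm A's maximin is -6; column maxima are 12 and 13, so Firm B's minimax is 12. These differ, so the equilibrium is in mixed strategies.
Let Firm B play low price with probability q. Firm A is indifferent when 12q − 6(1−q) = −12q + 13(1−q), giving q = 19/43.

19/43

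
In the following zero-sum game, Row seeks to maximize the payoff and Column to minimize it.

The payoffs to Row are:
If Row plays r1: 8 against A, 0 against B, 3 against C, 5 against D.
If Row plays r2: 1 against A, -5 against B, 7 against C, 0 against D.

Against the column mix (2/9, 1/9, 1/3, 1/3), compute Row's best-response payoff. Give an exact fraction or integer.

r1: (8)·(2/9) + (0)·(1/9) + (3)·(1/3) + (5)·(1/3) = 40/9.
r2: (1)·(2/9) + (-5)·(1/9) + (7)·(1/3) + (0)·(1/3) = 2.
The best pure response is r1 with expected payoff 40/9.

40/9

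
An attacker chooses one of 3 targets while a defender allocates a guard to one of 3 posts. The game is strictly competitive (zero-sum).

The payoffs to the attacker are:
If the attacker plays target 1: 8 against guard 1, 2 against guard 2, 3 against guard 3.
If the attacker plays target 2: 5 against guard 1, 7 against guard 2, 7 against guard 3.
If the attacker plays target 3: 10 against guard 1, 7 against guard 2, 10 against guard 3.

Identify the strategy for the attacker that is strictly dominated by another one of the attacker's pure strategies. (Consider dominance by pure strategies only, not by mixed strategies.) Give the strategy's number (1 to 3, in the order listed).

1

Compare target 1 with target 3: 10 > 8, 7 > 2, 10 > 3.
So target 3 strictly dominates target 1 for the attacker; target 1 is strictly dominated.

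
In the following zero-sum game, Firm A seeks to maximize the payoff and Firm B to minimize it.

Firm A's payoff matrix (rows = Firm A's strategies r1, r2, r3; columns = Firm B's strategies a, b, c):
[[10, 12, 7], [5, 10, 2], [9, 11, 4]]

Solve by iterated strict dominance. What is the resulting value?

7

Row r2 is strictly dominated by row r1 (10>5, 12>10, 7>2); eliminate r2.
Row r3 is strictly dominated by row r1 (10>9, 12>11, 7>4); eliminate r3.
Column b is strictly dominated by a for Firm B (10<12); eliminate b.
Column a is strictly dominated by c for Firm B (7<10); eliminate a.
Only (r1, c) remains, with payoff 7.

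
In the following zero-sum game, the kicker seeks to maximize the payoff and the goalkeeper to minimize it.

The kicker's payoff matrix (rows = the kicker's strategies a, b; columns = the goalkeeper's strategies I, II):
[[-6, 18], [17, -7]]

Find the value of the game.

11/2

Row minima are -6 and -7, so the kicker's maximin is -6; column maxima are 17 and 18, so the goalkeeper's minimax is 17. These differ, so the equilibrium is in mixed strategies.
Let the kicker play a with probability p. The goalkeeper is indifferent when −6p + 17(1−p) = 18p − 7(1−p), giving p = 1/2.
Let the goalkeeper play I with probability q. The kicker is indifferent when −6q + 18(1−q) = 17q − 7(1−q), giving q = 25/48.
The value is -6·(25/48) + (18)·(23/48) = 11/2.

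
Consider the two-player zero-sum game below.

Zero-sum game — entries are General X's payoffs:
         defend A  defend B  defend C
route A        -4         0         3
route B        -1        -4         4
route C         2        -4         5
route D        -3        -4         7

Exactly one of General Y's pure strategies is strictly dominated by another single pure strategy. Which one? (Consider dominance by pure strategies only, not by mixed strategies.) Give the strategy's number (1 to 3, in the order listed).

3

General Y prefers columns that give General X less. Compare defend C with defend A: -4 < 3, -1 < 4, 2 < 5, -3 < 7.
So defend A strictly dominates defend C for General Y; defend C is strictly dominated.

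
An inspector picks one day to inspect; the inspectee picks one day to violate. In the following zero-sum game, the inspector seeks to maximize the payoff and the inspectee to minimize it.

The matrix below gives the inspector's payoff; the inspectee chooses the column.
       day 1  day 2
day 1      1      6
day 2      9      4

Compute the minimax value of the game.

Row minima are 1 and 4, so the inspector's maximin is 4; column maxima are 9 and 6, so the inspectee's minimax is 6. These differ, so the equilibrium is in mixed strategies.
Let the inspector play day 1 with probability p. The inspectee is indifferent when p + 9(1−p) = 6p + 4(1−p), giving p = 1/2.
Let the inspectee play day 1 with probability q. The inspector is indifferent when q + 6(1−q) = 9q + 4(1−q), giving q = 1/5.
The value is 1·(1/5) + (6)·(4/5) = 5.

5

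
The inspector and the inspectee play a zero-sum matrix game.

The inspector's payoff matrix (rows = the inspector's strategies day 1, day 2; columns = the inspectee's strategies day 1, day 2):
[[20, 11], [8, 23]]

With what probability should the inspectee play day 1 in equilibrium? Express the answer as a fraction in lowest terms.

Row minima are 11 and 8, so the inspector's maximin is 11; column maxima are 20 and 23, so the inspectee's minimax is 20. These differ, so the equilibrium is in mixed strategies.
Let the inspectee play day 1 with probability q. The inspector is indifferent when 20q + 11(1−q) = 8q + 23(1−q), giving q = 1/2.

1/2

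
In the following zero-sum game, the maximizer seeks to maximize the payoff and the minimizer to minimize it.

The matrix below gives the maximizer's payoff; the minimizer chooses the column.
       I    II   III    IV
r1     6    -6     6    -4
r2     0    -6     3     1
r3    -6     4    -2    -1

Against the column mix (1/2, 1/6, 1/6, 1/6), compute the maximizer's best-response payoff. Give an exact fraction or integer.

r1: (6)·(1/2) + (-6)·(1/6) + (6)·(1/6) + (-4)·(1/6) = 7/3.
r2: (0)·(1/2) + (-6)·(1/6) + (3)·(1/6) + (1)·(1/6) = -1/3.
r3: (-6)·(1/2) + (4)·(1/6) + (-2)·(1/6) + (-1)·(1/6) = -17/6.
The best pure response is r1 with expected payoff 7/3.

7/3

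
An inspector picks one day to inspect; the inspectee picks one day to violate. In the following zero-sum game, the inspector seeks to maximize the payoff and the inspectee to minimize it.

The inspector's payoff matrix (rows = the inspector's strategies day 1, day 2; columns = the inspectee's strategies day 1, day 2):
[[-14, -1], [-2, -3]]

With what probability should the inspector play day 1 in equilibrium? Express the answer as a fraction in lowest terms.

Row minima are -14 and -3, so the inspector's maximin is -3; column maxima are -2 and -1, so the inspectee's minimax is -2. These differ, so the equilibrium is in mixed strategies.
Let the inspector play day 1 with probability p. The inspectee is indifferent when −14p − 2(1−p) = −p − 3(1−p), giving p = 1/14.

1/14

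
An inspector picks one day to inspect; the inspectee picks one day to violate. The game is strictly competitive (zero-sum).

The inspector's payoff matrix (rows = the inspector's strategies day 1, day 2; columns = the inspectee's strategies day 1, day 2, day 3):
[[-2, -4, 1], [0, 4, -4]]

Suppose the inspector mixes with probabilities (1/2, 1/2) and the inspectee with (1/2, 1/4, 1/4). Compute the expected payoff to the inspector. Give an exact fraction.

Against (1/2, 1/4, 1/4), each row's expected payoff is day 1: -7/4; day 2: 0.
Taking the (1/2, 1/2)-weighted average: (1/2)·(-7/4) + (1/2)·(0) = -7/8.

-7/8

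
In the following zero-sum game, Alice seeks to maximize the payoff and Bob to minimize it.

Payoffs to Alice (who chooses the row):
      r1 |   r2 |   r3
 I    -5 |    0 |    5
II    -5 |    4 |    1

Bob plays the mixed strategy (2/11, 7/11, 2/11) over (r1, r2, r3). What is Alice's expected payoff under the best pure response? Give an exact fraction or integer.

20/11

I: (-5)·(2/11) + (0)·(7/11) + (5)·(2/11) = 0.
II: (-5)·(2/11) + (4)·(7/11) + (1)·(2/11) = 20/11.
The best pure response is II with expected payoff 20/11.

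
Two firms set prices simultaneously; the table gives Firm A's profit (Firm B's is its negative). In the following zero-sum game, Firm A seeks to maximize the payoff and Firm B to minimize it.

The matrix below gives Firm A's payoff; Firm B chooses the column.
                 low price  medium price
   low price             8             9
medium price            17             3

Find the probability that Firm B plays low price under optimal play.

2/5

Row minima are 8 and 3, so Firm A's maximin is 8; column maxima are 17 and 9, so Firm B's minimax is 9. These differ, so the equilibrium is in mixed strategies.
Let Firm B play low price with probability q. Firm A is indifferent when 8q + 9(1−q) = 17q + 3(1−q), giving q = 2/5.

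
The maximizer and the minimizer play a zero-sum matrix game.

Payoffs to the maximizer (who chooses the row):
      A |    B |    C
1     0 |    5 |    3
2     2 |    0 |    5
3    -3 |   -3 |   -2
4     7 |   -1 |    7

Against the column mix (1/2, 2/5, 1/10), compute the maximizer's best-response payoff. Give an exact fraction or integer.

1: (0)·(1/2) + (5)·(2/5) + (3)·(1/10) = 23/10.
2: (2)·(1/2) + (0)·(2/5) + (5)·(1/10) = 3/2.
3: (-3)·(1/2) + (-3)·(2/5) + (-2)·(1/10) = -29/10.
4: (7)·(1/2) + (-1)·(2/5) + (7)·(1/10) = 19/5.
The best pure response is 4 with expected payoff 19/5.

19/5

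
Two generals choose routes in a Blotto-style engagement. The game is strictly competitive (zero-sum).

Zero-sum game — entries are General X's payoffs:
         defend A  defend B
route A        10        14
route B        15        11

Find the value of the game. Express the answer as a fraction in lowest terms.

Row minima are 10 and 11, so General X's maximin is 11; column maxima are 15 and 14, so General Y's minimax is 14. These differ, so the equilibrium is in mixed strategies.
Let General X play route A with probability p. General Y is indifferent when 10p + 15(1−p) = 14p + 11(1−p), giving p = 1/2.
Let General Y play defend A with probability q. General X is indifferent when 10q + 14(1−q) = 15q + 11(1−q), giving q = 3/8.
The value is 10·(3/8) + (14)·(5/8) = 25/2.

25/2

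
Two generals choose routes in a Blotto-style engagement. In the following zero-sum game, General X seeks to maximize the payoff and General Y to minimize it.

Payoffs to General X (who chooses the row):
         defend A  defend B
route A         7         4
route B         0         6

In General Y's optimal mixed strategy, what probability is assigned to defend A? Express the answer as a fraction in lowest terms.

2/9

Row minima are 4 and 0, so General X's maximin is 4; column maxima are 7 and 6, so General Y's minimax is 6. These differ, so the equilibrium is in mixed strategies.
Let General Y play defend A with probability q. General X is indifferent when 7q + 4(1−q) = 6(1−q), giving q = 2/9.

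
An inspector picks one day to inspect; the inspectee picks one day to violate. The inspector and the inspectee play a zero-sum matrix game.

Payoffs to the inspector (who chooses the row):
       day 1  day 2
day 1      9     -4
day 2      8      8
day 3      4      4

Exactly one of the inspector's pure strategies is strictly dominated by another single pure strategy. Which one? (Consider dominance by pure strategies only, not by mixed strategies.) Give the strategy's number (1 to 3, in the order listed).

Compare day 3 with day 2: 8 > 4, 8 > 4.
So day 2 strictly dominates day 3 for the inspector; day 3 is strictly dominated.

3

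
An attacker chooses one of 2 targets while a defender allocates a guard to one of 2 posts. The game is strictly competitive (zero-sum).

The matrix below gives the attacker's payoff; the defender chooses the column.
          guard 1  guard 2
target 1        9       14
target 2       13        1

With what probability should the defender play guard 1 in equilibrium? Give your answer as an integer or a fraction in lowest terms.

Row minima are 9 and 1, so the attacker's maximin is 9; column maxima are 13 and 14, so the defender's minimax is 13. These differ, so the equilibrium is in mixed strategies.
Let the defender play guard 1 with probability q. The attacker is indifferent when 9q + 14(1−q) = 13q + (1−q), giving q = 13/17.

13/17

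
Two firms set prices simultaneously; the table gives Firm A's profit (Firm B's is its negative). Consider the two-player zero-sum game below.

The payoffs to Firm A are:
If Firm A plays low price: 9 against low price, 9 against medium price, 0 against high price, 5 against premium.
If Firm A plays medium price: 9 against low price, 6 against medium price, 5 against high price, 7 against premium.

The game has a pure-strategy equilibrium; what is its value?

5

Row minima: 0, 5 → Firm A's maximin is 5.
Column maxima: 9, 9, 5, 7 → Firm B's minimax is 5.
They coincide at (medium price, high price), so the value is 5.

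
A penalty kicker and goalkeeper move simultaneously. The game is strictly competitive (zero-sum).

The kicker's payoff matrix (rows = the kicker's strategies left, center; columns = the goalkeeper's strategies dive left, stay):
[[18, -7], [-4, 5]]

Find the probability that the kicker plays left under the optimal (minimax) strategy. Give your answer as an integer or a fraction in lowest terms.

Row minima are -7 and -4, so the kicker's maximin is -4; column maxima are 18 and 5, so the goalkeeper's minimax is 5. These differ, so the equilibrium is in mixed strategies.
Let the kicker play left with probability p. The goalkeeper is indifferent when 18p − 4(1−p) = −7p + 5(1−p), giving p = 9/34.

9/34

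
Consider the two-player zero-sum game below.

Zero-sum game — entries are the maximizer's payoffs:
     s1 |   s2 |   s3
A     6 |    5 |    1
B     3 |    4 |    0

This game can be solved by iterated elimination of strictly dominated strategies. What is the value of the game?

1

Column s2 is strictly dominated by s3 for the minimizer (1<5, 0<4); eliminate s2.
Row B is strictly dominated by row A (6>3, 1>0); eliminate B.
Column s1 is strictly dominated by s3 for the minimizer (1<6); eliminate s1.
Only (A, s3) remains, with payoff 1.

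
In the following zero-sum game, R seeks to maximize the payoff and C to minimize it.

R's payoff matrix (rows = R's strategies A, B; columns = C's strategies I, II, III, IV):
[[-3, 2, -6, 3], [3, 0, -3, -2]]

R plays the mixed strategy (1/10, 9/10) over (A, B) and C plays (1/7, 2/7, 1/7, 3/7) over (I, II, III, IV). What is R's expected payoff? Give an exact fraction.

-5/7

Against (1/7, 2/7, 1/7, 3/7), each row's expected payoff is A: 4/7; B: -6/7.
Taking the (1/10, 9/10)-weighted average: (1/10)·(4/7) + (9/10)·(-6/7) = -5/7.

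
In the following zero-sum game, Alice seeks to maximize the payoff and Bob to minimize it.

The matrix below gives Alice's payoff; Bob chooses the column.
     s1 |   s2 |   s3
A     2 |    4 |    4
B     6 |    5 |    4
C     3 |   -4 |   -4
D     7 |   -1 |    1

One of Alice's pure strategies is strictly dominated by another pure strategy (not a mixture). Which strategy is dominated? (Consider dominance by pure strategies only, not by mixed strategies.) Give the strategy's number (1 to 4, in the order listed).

3

Compare C with B: 6 > 3, 5 > -4, 4 > -4.
So B strictly dominates C for Alice; C is strictly dominated.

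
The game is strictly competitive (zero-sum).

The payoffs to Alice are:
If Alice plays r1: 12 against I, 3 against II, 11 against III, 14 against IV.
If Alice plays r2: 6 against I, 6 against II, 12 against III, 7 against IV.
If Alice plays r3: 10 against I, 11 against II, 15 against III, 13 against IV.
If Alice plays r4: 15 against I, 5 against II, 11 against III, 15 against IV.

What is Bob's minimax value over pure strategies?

The worst case (largest entry) in each column is I: 15, II: 11, III: 15, IV: 15.
The best (smallest) of these is 11.

11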